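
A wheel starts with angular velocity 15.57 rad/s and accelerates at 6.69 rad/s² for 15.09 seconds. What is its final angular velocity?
ω = ω₀ + αt = 15.57 + 6.69 × 15.09 = 116.52 rad/s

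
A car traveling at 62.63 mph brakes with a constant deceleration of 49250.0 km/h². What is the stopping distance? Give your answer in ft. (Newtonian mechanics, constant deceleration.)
d = v₀² / (2a) (with unit conversion) = 338.4 ft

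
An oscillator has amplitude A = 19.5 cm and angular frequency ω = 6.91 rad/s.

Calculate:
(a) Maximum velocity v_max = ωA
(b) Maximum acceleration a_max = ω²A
v_max = ωA = 6.91×0.195 = 1.347 m/s
a_max = ω²A = 6.91²×0.195 = 9.311 m/s²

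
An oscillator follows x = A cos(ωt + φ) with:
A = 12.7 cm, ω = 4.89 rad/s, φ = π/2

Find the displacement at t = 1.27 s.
x = A cos(ωt + φ) = 12.7×cos(4.89×1.27 + π/2) = 0.9248 cm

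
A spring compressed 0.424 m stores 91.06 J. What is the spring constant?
PE = ½kx² → k = 2PE/x² = 2×91.06/0.424² = 1013.0 N/m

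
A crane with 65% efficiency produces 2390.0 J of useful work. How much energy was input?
W_in = W_out/η = 2390.0/0.65 = 3676.9 J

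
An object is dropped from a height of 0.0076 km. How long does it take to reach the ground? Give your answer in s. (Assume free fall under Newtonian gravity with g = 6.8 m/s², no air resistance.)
t = √(2h/g) (with unit conversion) = 1.495 s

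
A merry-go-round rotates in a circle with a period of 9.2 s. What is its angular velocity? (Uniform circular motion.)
ω = 2π/T = 2π/9.2 = 0.683 rad/s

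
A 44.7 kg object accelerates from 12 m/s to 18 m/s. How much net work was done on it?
W_net = ΔKE = ½m(v₂² − v₁²) = ½×44.7×(18² − 12²) = 4023.0 J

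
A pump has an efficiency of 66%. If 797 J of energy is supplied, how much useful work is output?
W_out = η × W_in = 0.66 × 797 = 526.02 J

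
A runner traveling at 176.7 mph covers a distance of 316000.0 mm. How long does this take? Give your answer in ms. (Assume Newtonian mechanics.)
t = d/v (with unit conversion) = 4000.0 ms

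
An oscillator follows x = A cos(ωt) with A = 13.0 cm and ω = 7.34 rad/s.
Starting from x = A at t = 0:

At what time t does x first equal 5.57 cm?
cos(ωt) = x/A = 5.57/13.0 = 0.4285
ωt = arccos(0.4285) = 1.128 rad
t = 1.128/7.34 = 0.1537 s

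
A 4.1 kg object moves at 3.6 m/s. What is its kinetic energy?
KE = ½mv² = ½×4.1×3.6² = 26.568 J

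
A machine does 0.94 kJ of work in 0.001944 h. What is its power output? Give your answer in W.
P = W/t = 940 J / 6.998 s = 134.3 W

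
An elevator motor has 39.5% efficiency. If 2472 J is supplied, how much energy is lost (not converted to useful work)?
W_out = η × W_in = 0.395×2472 = 976.44 J
W_lost = W_in − W_out = 2472 − 976.44 = 1495.6 J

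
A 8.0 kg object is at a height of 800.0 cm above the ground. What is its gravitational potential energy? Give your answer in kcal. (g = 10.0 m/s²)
PE = mgh = 8 kg × 10.0 m/s² × 8 m = 640 J = 0.153 kcal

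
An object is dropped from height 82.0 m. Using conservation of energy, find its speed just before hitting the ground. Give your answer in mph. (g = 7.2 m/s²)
mgh = ½mv² → v = √(2gh) = √(2×7.2×82) = 34.36 m/s = 76.87 mph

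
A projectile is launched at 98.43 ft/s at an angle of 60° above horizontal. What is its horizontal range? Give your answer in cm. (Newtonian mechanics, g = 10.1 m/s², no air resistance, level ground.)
R = v₀² sin(2θ) / g (with unit conversion) = 7718.0 cm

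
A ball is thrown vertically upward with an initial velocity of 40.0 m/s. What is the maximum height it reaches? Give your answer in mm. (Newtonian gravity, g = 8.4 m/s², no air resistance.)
h_max = v₀²/(2g) (with unit conversion) = 95240.0 mm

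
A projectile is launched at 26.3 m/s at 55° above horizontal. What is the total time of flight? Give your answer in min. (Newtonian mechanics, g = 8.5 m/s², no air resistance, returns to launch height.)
T = 2v₀sin(θ)/g (with unit conversion) = 0.08449 min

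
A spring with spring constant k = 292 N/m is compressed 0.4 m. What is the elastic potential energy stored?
PE = ½kx² = ½×292×0.4² = 23.36 J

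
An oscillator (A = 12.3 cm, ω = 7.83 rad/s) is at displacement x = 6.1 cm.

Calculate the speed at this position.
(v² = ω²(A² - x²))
v = ω√(A² − x²) = 7.83×√(0.123² − 0.061²) = 0.8363 m/s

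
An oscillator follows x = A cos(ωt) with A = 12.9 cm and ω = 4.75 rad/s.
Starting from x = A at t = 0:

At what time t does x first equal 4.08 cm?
cos(ωt) = x/A = 4.08/12.9 = 0.3163
ωt = arccos(0.3163) = 1.249 rad
t = 1.249/4.75 = 0.2629 s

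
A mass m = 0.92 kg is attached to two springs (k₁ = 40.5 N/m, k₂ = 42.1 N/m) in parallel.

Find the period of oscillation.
k_eq = k₁+k₂ = 82.6 N/m
T = 2π√(m/k_eq) = 2π√(0.92/82.6) = 0.6631 s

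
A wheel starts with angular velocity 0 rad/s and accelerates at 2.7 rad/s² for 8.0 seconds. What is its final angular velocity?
ω = ω₀ + αt = 0 + 2.7 × 8.0 = 21.6 rad/s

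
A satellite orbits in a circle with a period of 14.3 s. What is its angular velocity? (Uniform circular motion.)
ω = 2π/T = 2π/14.3 = 0.4394 rad/s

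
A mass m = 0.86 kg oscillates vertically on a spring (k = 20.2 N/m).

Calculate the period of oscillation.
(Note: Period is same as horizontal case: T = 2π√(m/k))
T = 2π√(m/k) = 2π√(0.86/20.2) = 1.296 s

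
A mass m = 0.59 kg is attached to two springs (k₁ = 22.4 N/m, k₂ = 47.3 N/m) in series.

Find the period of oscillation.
k_eq = k₁k₂/(k₁+k₂) = 15.2 N/m
T = 2π√(m/k_eq) = 2π√(0.59/15.2) = 1.238 s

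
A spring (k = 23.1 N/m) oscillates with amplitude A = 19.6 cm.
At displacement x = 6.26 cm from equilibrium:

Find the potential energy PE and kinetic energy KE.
E_total = ½kA² = ½×23.1×(0.196)² = 0.4437 J
PE = ½kx² = ½×23.1×(0.0626)² = 0.04526 J
KE = E_total − PE = 0.3984 J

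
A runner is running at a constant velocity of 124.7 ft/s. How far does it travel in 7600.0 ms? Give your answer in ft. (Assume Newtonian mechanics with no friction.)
d = vt (with unit conversion) = 947.7 ft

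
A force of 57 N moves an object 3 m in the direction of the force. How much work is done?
W = Fd = 57×3 = 171.0 J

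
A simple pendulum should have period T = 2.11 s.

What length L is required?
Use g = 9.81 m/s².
T = 2π√(L/g) → L = g(T/2π)² = 9.81×(2.11/2π)² = 1.106 m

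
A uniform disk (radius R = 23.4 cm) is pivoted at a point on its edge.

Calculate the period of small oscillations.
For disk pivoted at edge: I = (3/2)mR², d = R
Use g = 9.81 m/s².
I/m = (3/2)R² = 0.08213 m²; d = R = 0.234 m
T = 2π√((3/2)R²/(gR)) = 2π√(3R/(2g)) = 1.188 s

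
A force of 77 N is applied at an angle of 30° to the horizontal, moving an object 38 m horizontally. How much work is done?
W = Fd cosθ = 77×38×cos(30°) = 2534.0 J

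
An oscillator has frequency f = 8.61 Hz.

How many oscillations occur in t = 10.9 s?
n = f×t = 8.61×10.9 = 93.85 oscillations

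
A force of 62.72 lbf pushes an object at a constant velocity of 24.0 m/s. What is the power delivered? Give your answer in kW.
P = Fv = 279 N × 24 m/s = 6696 W = 6.696 kW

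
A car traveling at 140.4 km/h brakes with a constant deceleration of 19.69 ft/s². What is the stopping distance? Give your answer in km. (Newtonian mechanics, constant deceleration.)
d = v₀² / (2a) (with unit conversion) = 0.1267 km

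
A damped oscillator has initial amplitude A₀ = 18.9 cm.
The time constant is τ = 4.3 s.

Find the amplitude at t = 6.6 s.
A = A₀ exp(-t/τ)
A = A₀ exp(−t/τ) = 18.9×exp(−6.6/4.3) = 4.073 cm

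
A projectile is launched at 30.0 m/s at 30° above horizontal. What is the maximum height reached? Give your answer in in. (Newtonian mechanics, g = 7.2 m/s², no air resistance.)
H = v₀²sin²(θ)/(2g) (with unit conversion) = 615.2 in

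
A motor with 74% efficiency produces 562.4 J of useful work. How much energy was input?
W_in = W_out/η = 562.4/0.74 = 760.0 J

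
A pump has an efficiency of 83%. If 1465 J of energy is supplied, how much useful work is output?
W_out = η × W_in = 0.83 × 1465 = 1216.0 J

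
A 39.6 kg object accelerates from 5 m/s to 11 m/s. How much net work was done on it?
W_net = ΔKE = ½m(v₂² − v₁²) = ½×39.6×(11² − 5²) = 1900.8 J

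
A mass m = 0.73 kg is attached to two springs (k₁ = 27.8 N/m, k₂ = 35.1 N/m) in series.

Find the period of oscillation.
k_eq = k₁k₂/(k₁+k₂) = 15.51 N/m
T = 2π√(m/k_eq) = 2π√(0.73/15.51) = 1.363 s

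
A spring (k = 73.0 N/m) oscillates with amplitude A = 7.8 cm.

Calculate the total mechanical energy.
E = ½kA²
E = ½kA² = ½×73.0×(0.078)² = 0.2221 J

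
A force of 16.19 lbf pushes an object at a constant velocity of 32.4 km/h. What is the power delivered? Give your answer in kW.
P = Fv = 72.02 N × 9 m/s = 648.2 W = 0.6482 kW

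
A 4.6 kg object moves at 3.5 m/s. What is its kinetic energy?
KE = ½mv² = ½×4.6×3.5² = 28.175 J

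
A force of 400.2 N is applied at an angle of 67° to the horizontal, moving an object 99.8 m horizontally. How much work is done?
W = Fd cosθ = 400.2×99.8×cos(67°) = 15606.0 J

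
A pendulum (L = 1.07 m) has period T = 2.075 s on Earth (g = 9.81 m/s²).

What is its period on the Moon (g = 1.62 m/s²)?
T = 2π√(L/g), so T_moon/T_earth = √(g_earth/g_moon)
T_moon = 2π√(1.07/1.62) = 5.106 s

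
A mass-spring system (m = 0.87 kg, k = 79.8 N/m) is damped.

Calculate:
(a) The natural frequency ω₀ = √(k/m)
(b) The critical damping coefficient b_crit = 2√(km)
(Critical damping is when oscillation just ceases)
ω₀ = √(k/m) = √(79.8/0.87) = 9.577 rad/s
b_crit = 2√(km) = 2√(79.8×0.87) = 16.66 kg/s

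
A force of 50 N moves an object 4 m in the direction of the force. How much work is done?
W = Fd = 50×4 = 200.0 J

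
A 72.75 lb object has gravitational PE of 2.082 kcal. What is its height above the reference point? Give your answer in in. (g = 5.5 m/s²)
PE = mgh → h = PE/(mg) = 8711 J / (33 kg × 5.5 m/s²) = 48 m = 1890.0 in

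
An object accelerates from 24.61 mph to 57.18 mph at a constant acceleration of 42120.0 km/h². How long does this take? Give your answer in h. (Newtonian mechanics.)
t = (v - v₀)/a (with unit conversion) = 0.001244 h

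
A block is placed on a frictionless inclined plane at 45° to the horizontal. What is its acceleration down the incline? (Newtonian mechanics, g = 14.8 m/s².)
a = g sin(θ) = 14.8 × sin(45°) = 14.8 × 0.7071 = 10.47 m/s²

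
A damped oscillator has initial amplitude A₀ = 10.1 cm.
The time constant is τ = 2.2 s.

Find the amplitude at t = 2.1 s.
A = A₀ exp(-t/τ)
A = A₀ exp(−t/τ) = 10.1×exp(−2.1/2.2) = 3.888 cm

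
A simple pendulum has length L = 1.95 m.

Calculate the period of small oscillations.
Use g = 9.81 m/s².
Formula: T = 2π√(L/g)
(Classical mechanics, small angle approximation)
T = 2π√(L/g) = 2π√(1.95/9.81) = 2.801 s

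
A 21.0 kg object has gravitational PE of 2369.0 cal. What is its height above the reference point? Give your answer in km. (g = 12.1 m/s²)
PE = mgh → h = PE/(mg) = 9912 J / (21 kg × 12.1 m/s²) = 39.01 m = 0.03901 km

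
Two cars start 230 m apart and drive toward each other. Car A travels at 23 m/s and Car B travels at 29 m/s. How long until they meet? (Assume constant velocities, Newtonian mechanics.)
Combined speed: v_combined = 23 + 29 = 52 m/s
Time to meet: t = d/52 = 230/52 = 4.42 s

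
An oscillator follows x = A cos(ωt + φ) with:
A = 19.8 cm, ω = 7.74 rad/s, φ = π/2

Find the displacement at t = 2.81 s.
x = A cos(ωt + φ) = 19.8×cos(7.74×2.81 + π/2) = -4.74 cm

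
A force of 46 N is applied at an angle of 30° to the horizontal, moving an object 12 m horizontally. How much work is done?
W = Fd cosθ = 46×12×cos(30°) = 478.05 J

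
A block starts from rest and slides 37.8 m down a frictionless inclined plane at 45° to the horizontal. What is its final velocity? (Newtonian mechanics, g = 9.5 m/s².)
a = g sin(θ) = 9.5 × sin(45°) = 6.72 m/s²
v = √(2ad) = √(2 × 6.72 × 37.8) = 22.54 m/s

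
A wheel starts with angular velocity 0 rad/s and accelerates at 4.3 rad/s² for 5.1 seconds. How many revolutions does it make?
θ = ω₀t + ½αt² = 0×5.1 + ½×4.3×5.1² = 55.92 rad
Revolutions = θ/(2π) = 55.92/(2π) = 8.9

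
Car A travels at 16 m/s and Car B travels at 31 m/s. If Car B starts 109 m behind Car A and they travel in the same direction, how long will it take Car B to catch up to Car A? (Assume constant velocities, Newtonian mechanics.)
Relative speed: v_rel = 31 - 16 = 15 m/s
Time to catch: t = d₀/v_rel = 109/15 = 7.27 s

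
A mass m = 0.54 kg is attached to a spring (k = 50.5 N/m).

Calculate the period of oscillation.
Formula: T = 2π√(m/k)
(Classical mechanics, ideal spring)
T = 2π√(m/k) = 2π√(0.54/50.5) = 0.6497 s; f = 1/T = 1.539 Hz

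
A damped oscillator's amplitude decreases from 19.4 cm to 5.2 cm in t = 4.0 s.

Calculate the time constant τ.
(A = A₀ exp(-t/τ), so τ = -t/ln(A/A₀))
A/A₀ = 5.2/19.4 = 0.268; ln(A/A₀) = -1.317
τ = −t/ln(A/A₀) = −4.0/-1.317 = 3.038 s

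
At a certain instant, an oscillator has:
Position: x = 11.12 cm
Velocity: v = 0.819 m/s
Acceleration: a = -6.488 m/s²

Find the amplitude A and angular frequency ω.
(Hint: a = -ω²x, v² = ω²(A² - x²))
a = −ω²x → ω = √(|a|/x) = √(6.488/0.1112) = 7.638 rad/s
v² = ω²(A² − x²) → A = √(x² + v²/ω²) = √(0.1112² + 0.819²/7.638²) = 0.1545 m = 15.45 cm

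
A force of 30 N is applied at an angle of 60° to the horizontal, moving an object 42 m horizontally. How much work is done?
W = Fd cosθ = 30×42×cos(60°) = 630.0 J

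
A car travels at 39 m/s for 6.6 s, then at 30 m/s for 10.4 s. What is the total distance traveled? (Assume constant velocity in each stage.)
d₁ = v₁t₁ = 39 × 6.6 = 257.4 m
d₂ = v₂t₂ = 30 × 10.4 = 312 m
d_total = 257.4 + 312 = 569.4 m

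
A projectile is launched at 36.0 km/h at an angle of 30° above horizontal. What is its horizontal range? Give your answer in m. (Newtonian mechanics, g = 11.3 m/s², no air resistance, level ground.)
R = v₀² sin(2θ) / g (with unit conversion) = 7.664 m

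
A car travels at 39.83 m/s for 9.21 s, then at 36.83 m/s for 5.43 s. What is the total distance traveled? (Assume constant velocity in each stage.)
d₁ = v₁t₁ = 39.83 × 9.21 = 366.834 m
d₂ = v₂t₂ = 36.83 × 5.43 = 199.987 m
d_total = 366.834 + 199.987 = 566.82 m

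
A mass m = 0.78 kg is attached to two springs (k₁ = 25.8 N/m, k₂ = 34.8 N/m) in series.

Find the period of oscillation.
k_eq = k₁k₂/(k₁+k₂) = 14.82 N/m
T = 2π√(m/k_eq) = 2π√(0.78/14.82) = 1.442 s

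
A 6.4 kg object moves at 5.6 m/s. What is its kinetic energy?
KE = ½mv² = ½×6.4×5.6² = 100.352 J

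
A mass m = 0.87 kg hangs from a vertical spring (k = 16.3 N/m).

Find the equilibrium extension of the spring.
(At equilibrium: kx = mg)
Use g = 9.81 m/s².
x_eq = mg/k = 0.87×9.81/16.3 = 0.5236 m = 52.36 cm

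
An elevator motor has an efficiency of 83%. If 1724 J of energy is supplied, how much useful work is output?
W_out = η × W_in = 0.83 × 1724 = 1430.9 J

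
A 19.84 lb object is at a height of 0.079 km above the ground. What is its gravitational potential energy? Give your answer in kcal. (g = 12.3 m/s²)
PE = mgh = 8.999 kg × 12.3 m/s² × 79 m = 8745 J = 2.09 kcal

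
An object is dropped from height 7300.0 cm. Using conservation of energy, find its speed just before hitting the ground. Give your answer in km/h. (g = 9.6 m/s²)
mgh = ½mv² → v = √(2gh) = √(2×9.6×73) = 37.44 m/s = 134.8 km/h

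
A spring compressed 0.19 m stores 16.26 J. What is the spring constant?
PE = ½kx² → k = 2PE/x² = 2×16.26/0.19² = 900.8 N/m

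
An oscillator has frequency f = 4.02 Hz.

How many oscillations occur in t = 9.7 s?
n = f×t = 4.02×9.7 = 38.99 oscillations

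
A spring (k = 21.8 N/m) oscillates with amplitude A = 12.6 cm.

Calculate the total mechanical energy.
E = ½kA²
E = ½kA² = ½×21.8×(0.126)² = 0.173 J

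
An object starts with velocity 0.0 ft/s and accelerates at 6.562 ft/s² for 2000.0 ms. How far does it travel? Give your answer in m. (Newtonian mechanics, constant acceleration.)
d = v₀t + ½at² (with unit conversion) = 4.0 m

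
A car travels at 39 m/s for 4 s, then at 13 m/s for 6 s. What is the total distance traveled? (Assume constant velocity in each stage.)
d₁ = v₁t₁ = 39 × 4 = 156 m
d₂ = v₂t₂ = 13 × 6 = 78 m
d_total = 156 + 78 = 234 m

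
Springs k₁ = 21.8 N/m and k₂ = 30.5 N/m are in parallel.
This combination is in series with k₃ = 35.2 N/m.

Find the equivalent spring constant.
k₁₂ = k₁ + k₂ = 52.3 N/m (parallel)
1/k_eq = 1/k₁₂ + 1/k₃ → k_eq = 21.04 N/m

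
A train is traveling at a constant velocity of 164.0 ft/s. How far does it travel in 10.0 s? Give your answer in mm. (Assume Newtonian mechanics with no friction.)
d = vt (with unit conversion) = 499900.0 mm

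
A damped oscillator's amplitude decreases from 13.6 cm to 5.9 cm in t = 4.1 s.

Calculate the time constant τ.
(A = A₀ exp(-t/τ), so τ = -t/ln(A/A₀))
A/A₀ = 5.9/13.6 = 0.4338; ln(A/A₀) = -0.8351
τ = −t/ln(A/A₀) = −4.1/-0.8351 = 4.909 s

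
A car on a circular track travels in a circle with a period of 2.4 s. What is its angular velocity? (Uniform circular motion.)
ω = 2π/T = 2π/2.4 = 2.618 rad/s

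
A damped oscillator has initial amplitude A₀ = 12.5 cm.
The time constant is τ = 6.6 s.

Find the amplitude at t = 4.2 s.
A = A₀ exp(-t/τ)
A = A₀ exp(−t/τ) = 12.5×exp(−4.2/6.6) = 6.615 cm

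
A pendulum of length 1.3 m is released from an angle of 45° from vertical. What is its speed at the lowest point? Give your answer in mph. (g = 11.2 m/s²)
h = L(1 − cosθ) = 1.3×(1 − cos45°) = 0.3808 m
v = √(2gh) = √(2×11.2×0.3808) = 2.92 m/s = 6.533 mph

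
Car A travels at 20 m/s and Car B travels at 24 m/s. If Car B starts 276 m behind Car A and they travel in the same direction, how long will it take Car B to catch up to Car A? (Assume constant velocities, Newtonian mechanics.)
Relative speed: v_rel = 24 - 20 = 4 m/s
Time to catch: t = d₀/v_rel = 276/4 = 69.0 s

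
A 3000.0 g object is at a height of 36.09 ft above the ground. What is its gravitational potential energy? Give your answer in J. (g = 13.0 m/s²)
PE = mgh = 3 kg × 13.0 m/s² × 11 m = 429 J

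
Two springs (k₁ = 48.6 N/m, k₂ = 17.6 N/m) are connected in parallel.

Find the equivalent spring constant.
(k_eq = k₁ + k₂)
k_eq = k₁ + k₂ = 48.6 + 17.6 = 66.2 N/m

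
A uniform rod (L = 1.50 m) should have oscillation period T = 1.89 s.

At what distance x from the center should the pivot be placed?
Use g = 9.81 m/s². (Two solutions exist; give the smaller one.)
T = 2π√((L²/12 + x²)/(gx)). Let c = T²g/(4π²) = 0.8876.
x² − cx + L²/12 = 0 → x = (c − √(c² − L²/3))/2 = 0.3465 m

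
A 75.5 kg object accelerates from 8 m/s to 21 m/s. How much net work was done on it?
W_net = ΔKE = ½m(v₂² − v₁²) = ½×75.5×(21² − 8²) = 14231.75 J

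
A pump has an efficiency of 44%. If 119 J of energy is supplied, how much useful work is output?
W_out = η × W_in = 0.44 × 119 = 52.36 J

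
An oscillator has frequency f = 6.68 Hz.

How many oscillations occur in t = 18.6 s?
n = f×t = 6.68×18.6 = 124.2 oscillations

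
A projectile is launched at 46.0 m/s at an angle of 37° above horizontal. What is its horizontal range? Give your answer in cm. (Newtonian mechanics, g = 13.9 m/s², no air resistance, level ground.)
R = v₀² sin(2θ) / g (with unit conversion) = 14630.0 cm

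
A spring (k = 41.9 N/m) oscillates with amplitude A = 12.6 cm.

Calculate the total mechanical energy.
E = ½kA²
E = ½kA² = ½×41.9×(0.126)² = 0.3326 J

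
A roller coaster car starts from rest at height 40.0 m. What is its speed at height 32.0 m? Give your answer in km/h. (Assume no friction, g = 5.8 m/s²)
mgh₁ = ½mv₂² + mgh₂ → v₂ = √(2g(h₁−h₂)) = √(2×5.8×(40−32)) = 9.633 m/s = 34.68 km/h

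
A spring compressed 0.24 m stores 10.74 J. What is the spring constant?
PE = ½kx² → k = 2PE/x² = 2×10.74/0.24² = 372.9 N/m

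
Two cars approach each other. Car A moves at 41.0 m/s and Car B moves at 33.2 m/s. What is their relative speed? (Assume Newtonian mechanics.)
v_rel = v_A + v_B = 41.0 + 33.2 = 74.2 m/s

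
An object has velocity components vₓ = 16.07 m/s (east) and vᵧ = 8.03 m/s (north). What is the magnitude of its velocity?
|v| = √(vₓ² + vᵧ²) = √(16.07² + 8.03²) = √(322.726) = 17.96 m/s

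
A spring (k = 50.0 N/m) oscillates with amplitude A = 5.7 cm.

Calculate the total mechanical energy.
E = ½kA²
E = ½kA² = ½×50.0×(0.057)² = 0.08123 J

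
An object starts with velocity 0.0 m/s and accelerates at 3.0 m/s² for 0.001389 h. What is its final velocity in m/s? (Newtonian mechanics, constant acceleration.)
v = v₀ + at (with unit conversion) = 15.0 m/s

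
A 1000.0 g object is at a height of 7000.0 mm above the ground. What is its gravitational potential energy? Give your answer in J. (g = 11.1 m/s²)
PE = mgh = 1 kg × 11.1 m/s² × 7 m = 77.7 J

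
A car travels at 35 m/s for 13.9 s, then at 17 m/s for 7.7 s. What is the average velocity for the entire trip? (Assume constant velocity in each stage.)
d₁ = v₁t₁ = 35 × 13.9 = 486.5 m
d₂ = v₂t₂ = 17 × 7.7 = 130.9 m
d_total = 617.4 m, t_total = 21.6 s
v_avg = d_total/t_total = 617.4/21.6 = 28.58 m/s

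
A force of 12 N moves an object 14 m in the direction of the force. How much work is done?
W = Fd = 12×14 = 168.0 J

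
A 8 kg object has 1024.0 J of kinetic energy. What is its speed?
KE = ½mv² → v = √(2KE/m) = √(2×1024.0/8) = 16.0 m/s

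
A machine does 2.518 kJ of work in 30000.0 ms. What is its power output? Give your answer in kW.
P = W/t = 2518 J / 30 s = 83.93 W = 0.08393 kW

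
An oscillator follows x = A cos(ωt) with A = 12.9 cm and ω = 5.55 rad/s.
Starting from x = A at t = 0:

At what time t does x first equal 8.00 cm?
cos(ωt) = x/A = 8.0/12.9 = 0.6202
ωt = arccos(0.6202) = 0.9019 rad
t = 0.9019/5.55 = 0.1625 s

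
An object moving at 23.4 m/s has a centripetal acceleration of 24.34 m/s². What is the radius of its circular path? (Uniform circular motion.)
r = v²/a_c = 23.4²/24.34 = 22.5 m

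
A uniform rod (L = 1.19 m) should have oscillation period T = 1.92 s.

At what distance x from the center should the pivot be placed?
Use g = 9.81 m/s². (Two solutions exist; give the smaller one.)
T = 2π√((L²/12 + x²)/(gx)). Let c = T²g/(4π²) = 0.916.
x² − cx + L²/12 = 0 → x = (c − √(c² − L²/3))/2 = 0.1551 m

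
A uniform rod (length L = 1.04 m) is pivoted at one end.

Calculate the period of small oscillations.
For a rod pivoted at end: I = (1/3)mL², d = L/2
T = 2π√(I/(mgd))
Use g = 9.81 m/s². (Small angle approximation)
I/m = (1/3)L² = 0.3605 m²; d = L/2 = 0.52 m
T = 2π√(I/(mgd)) = 2π√(0.3605/(9.81×0.52)) = 1.67 s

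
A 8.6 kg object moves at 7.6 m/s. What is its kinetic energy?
KE = ½mv² = ½×8.6×7.6² = 248.368 J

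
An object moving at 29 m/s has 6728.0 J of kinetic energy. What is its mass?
KE = ½mv² → m = 2KE/v² = 2×6728.0/29² = 16.0 kg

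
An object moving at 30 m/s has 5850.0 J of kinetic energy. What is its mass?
KE = ½mv² → m = 2KE/v² = 2×5850.0/30² = 13.0 kg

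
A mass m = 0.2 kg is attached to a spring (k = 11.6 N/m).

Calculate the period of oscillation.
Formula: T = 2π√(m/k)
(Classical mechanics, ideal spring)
T = 2π√(m/k) = 2π√(0.2/11.6) = 0.825 s; f = 1/T = 1.212 Hz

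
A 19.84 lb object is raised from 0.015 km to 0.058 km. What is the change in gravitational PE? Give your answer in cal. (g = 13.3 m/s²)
ΔPE = mg(h₂ − h₁) = 8.999 kg × 13.3 m/s² × (58 − 15) m = 5147 J = 1230.0 cal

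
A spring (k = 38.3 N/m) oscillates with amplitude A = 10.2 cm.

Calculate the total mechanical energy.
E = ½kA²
E = ½kA² = ½×38.3×(0.102)² = 0.1992 J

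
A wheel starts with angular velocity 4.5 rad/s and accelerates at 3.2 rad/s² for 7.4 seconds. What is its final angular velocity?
ω = ω₀ + αt = 4.5 + 3.2 × 7.4 = 28.18 rad/s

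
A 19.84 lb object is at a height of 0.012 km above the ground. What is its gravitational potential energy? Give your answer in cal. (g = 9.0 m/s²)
PE = mgh = 8.999 kg × 9.0 m/s² × 12 m = 971.9 J = 232.3 cal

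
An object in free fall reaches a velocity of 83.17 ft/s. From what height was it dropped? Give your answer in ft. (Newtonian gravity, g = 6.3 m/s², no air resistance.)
h = v²/(2g) (with unit conversion) = 167.3 ft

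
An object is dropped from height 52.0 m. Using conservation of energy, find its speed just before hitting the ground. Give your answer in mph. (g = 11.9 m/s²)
mgh = ½mv² → v = √(2gh) = √(2×11.9×52) = 35.18 m/s = 78.69 mph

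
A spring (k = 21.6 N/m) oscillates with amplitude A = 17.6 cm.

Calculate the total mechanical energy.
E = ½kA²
E = ½kA² = ½×21.6×(0.176)² = 0.3345 J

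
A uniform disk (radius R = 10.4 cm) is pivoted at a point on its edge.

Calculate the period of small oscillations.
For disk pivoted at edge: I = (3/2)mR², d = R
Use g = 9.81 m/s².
I/m = (3/2)R² = 0.01622 m²; d = R = 0.104 m
T = 2π√((3/2)R²/(gR)) = 2π√(3R/(2g)) = 0.7923 s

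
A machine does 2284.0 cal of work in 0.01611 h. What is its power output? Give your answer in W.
P = W/t = 9556 J / 58 s = 164.8 W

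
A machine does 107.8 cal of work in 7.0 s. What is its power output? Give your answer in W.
P = W/t = 451 J / 7 s = 64.43 W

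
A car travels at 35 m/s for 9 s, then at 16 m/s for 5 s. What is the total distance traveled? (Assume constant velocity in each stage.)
d₁ = v₁t₁ = 35 × 9 = 315 m
d₂ = v₂t₂ = 16 × 5 = 80 m
d_total = 315 + 80 = 395 m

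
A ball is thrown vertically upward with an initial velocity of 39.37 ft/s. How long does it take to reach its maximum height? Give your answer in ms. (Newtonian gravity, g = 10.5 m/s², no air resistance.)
t_up = v₀/g (with unit conversion) = 1143.0 ms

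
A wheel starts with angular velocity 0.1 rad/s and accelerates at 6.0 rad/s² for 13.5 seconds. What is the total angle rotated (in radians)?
θ = ω₀t + ½αt² = 0.1×13.5 + ½×6.0×13.5² = 548.1 rad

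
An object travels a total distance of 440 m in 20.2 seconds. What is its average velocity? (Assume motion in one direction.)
v_avg = Δd / Δt = 440 / 20.2 = 21.78 m/s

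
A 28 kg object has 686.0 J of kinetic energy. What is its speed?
KE = ½mv² → v = √(2KE/m) = √(2×686.0/28) = 7.0 m/s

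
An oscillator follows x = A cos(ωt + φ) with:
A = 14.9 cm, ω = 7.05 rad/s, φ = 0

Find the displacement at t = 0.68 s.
x = A cos(ωt + φ) = 14.9×cos(7.05×0.68 + 0) = 1.215 cm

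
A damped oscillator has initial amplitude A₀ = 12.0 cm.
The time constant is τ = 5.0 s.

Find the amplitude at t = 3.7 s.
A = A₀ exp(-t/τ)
A = A₀ exp(−t/τ) = 12.0×exp(−3.7/5.0) = 5.725 cm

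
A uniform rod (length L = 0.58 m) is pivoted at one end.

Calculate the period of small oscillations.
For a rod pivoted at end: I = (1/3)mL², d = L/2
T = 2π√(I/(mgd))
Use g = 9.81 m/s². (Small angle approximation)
I/m = (1/3)L² = 0.1121 m²; d = L/2 = 0.29 m
T = 2π√(I/(mgd)) = 2π√(0.1121/(9.81×0.29)) = 1.247 s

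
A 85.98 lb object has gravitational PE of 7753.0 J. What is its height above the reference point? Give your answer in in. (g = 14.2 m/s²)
PE = mgh → h = PE/(mg) = 7753 J / (39 kg × 14.2 m/s²) = 14 m = 551.2 in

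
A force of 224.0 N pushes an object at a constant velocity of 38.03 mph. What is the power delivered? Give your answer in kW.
P = Fv = 224 N × 17 m/s = 3808 W = 3.808 kW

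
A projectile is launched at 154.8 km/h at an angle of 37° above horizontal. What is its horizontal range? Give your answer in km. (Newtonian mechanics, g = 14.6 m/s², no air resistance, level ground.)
R = v₀² sin(2θ) / g (with unit conversion) = 0.1217 km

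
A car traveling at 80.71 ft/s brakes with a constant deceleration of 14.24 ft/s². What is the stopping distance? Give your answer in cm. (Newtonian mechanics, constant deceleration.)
d = v₀² / (2a) (with unit conversion) = 6972.0 cm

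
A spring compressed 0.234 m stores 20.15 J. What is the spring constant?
PE = ½kx² → k = 2PE/x² = 2×20.15/0.234² = 736.0 N/m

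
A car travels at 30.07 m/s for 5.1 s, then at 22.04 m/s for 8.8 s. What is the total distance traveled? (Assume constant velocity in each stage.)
d₁ = v₁t₁ = 30.07 × 5.1 = 153.357 m
d₂ = v₂t₂ = 22.04 × 8.8 = 193.952 m
d_total = 153.357 + 193.952 = 347.31 m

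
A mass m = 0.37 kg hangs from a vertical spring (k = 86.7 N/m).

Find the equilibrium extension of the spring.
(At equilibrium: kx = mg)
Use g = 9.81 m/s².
x_eq = mg/k = 0.37×9.81/86.7 = 0.04187 m = 4.187 cm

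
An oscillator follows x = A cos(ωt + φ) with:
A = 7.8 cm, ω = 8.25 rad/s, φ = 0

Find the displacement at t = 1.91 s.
x = A cos(ωt + φ) = 7.8×cos(8.25×1.91 + 0) = -7.79 cm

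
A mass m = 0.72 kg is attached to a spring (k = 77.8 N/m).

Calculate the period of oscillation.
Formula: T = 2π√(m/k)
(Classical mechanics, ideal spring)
T = 2π√(m/k) = 2π√(0.72/77.8) = 0.6044 s; f = 1/T = 1.654 Hz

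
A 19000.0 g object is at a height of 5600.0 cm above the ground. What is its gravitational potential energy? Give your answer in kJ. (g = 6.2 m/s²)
PE = mgh = 19 kg × 6.2 m/s² × 56 m = 6597 J = 6.597 kJ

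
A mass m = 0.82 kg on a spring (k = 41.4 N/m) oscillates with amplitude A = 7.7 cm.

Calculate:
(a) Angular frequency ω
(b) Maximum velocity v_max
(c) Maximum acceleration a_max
ω = √(k/m) = √(41.4/0.82) = 7.105 rad/s
v_max = ωA = 7.105×0.077 = 0.5471 m/s
a_max = ω²A = 7.105²×0.077 = 3.888 m/s²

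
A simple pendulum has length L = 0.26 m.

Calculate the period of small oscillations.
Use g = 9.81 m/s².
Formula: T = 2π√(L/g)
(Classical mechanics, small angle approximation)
T = 2π√(L/g) = 2π√(0.26/9.81) = 1.023 s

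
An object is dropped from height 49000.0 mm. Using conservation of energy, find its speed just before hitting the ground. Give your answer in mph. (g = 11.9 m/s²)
mgh = ½mv² → v = √(2gh) = √(2×11.9×49) = 34.15 m/s = 76.39 mph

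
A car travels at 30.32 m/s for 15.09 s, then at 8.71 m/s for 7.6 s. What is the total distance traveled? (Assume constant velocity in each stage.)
d₁ = v₁t₁ = 30.32 × 15.09 = 457.529 m
d₂ = v₂t₂ = 8.71 × 7.6 = 66.196 m
d_total = 457.529 + 66.196 = 523.72 m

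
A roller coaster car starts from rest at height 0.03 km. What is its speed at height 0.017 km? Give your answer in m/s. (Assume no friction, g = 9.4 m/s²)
mgh₁ = ½mv₂² + mgh₂ → v₂ = √(2g(h₁−h₂)) = √(2×9.4×(30−17)) = 15.63 m/s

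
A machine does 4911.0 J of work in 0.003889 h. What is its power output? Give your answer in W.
P = W/t = 4911 J / 14 s = 350.8 W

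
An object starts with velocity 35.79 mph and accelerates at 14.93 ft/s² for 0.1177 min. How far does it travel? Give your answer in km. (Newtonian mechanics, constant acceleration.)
d = v₀t + ½at² (with unit conversion) = 0.2265 km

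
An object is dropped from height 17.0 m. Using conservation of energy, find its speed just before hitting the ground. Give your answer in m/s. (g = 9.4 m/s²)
mgh = ½mv² → v = √(2gh) = √(2×9.4×17) = 17.88 m/s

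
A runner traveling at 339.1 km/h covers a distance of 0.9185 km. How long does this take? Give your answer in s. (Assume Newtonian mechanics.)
t = d/v (with unit conversion) = 9.751 s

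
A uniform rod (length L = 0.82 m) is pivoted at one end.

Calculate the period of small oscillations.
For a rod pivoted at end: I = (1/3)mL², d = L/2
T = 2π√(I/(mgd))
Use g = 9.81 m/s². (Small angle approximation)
I/m = (1/3)L² = 0.2241 m²; d = L/2 = 0.41 m
T = 2π√(I/(mgd)) = 2π√(0.2241/(9.81×0.41)) = 1.483 s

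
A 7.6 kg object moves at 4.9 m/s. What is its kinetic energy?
KE = ½mv² = ½×7.6×4.9² = 91.238 J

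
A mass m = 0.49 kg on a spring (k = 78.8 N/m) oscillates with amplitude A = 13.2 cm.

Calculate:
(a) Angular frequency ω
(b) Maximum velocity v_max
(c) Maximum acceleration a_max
ω = √(k/m) = √(78.8/0.49) = 12.68 rad/s
v_max = ωA = 12.68×0.132 = 1.674 m/s
a_max = ω²A = 12.68²×0.132 = 21.23 m/s²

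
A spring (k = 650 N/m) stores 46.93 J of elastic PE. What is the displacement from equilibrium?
PE = ½kx² → x = √(2PE/k) = √(2×46.93/650) = 0.38 m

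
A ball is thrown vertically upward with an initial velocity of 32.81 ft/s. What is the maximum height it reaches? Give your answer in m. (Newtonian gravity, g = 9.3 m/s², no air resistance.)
h_max = v₀²/(2g) (with unit conversion) = 5.377 m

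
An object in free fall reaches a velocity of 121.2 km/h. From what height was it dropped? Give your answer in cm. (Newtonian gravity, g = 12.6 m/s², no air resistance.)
h = v²/(2g) (with unit conversion) = 4498.0 cm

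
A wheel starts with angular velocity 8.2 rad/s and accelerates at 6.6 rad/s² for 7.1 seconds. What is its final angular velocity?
ω = ω₀ + αt = 8.2 + 6.6 × 7.1 = 55.06 rad/s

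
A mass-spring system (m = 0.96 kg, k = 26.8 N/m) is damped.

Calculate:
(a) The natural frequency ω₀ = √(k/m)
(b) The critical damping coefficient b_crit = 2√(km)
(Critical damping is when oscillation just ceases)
ω₀ = √(k/m) = √(26.8/0.96) = 5.284 rad/s
b_crit = 2√(km) = 2√(26.8×0.96) = 10.14 kg/s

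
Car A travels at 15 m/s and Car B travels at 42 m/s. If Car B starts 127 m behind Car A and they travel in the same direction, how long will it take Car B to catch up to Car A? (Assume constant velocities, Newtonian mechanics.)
Relative speed: v_rel = 42 - 15 = 27 m/s
Time to catch: t = d₀/v_rel = 127/27 = 4.7 s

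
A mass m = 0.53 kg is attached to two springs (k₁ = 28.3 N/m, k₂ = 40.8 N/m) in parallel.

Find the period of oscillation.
k_eq = k₁+k₂ = 69.1 N/m
T = 2π√(m/k_eq) = 2π√(0.53/69.1) = 0.5503 s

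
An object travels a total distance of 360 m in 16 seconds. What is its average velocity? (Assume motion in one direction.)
v_avg = Δd / Δt = 360 / 16 = 22.5 m/s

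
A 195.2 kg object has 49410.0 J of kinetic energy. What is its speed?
KE = ½mv² → v = √(2KE/m) = √(2×49410.0/195.2) = 22.5 m/s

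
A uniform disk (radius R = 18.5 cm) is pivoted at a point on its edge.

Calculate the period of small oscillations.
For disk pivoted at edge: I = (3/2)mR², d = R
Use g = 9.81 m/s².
I/m = (3/2)R² = 0.05134 m²; d = R = 0.185 m
T = 2π√((3/2)R²/(gR)) = 2π√(3R/(2g)) = 1.057 s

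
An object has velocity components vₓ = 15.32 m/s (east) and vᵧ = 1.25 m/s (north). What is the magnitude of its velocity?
|v| = √(vₓ² + vᵧ²) = √(15.32² + 1.25²) = √(236.265) = 15.37 m/s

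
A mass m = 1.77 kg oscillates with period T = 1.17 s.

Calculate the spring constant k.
T = 2π√(m/k) → k = m(2π/T)² = 1.77×(2π/1.17)² = 51.05 N/m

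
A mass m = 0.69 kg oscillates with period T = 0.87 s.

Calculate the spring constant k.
T = 2π√(m/k) → k = m(2π/T)² = 0.69×(2π/0.87)² = 35.99 N/m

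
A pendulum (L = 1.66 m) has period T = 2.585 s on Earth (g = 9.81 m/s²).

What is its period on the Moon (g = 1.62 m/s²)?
T = 2π√(L/g), so T_moon/T_earth = √(g_earth/g_moon)
T_moon = 2π√(1.66/1.62) = 6.36 s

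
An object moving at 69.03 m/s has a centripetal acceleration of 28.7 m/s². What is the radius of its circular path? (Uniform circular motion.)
r = v²/a_c = 69.03²/28.7 = 166.03 m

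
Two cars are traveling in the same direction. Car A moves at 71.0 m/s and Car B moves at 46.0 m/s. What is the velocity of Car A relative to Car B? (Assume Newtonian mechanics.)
v_rel = v_A - v_B = 71.0 - 46.0 = 25.0 m/s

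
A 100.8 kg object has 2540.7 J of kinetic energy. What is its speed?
KE = ½mv² → v = √(2KE/m) = √(2×2540.7/100.8) = 7.1 m/s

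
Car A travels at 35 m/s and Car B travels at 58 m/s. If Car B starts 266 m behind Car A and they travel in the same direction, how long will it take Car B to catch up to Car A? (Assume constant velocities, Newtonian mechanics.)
Relative speed: v_rel = 58 - 35 = 23 m/s
Time to catch: t = d₀/v_rel = 266/23 = 11.57 s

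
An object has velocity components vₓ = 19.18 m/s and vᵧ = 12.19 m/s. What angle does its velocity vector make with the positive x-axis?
θ = arctan(vᵧ/vₓ) = arctan(12.19/19.18) = 32.44°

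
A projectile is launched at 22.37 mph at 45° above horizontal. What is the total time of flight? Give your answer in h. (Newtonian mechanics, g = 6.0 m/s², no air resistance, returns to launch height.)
T = 2v₀sin(θ)/g (with unit conversion) = 0.0006547 h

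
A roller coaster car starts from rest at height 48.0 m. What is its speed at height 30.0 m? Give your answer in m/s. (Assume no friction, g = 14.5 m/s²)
mgh₁ = ½mv₂² + mgh₂ → v₂ = √(2g(h₁−h₂)) = √(2×14.5×(48−30)) = 22.85 m/s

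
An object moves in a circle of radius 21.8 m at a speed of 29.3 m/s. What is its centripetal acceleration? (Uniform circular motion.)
a_c = v²/r = 29.3²/21.8 = 858.49/21.8 = 39.38 m/s²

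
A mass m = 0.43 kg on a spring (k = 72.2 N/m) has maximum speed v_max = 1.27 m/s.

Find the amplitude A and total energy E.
½mv²_max = ½kA² → A = v_max√(m/k) = 1.27×√(0.43/72.2) = 0.09801 m = 9.801 cm
E = ½mv²_max = ½×0.43×1.27² = 0.3468 J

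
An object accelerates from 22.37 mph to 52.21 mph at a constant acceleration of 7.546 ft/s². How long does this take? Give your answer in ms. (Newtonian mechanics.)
t = (v - v₀)/a (with unit conversion) = 5800.0 ms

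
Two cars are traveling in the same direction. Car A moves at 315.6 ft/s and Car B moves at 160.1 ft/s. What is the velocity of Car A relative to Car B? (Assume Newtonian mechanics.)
v_rel = v_A - v_B = 315.6 - 160.1 = 155.5 ft/s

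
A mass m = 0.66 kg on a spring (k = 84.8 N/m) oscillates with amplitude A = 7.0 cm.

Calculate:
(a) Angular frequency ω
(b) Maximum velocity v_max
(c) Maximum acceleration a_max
ω = √(k/m) = √(84.8/0.66) = 11.34 rad/s
v_max = ωA = 11.34×0.07 = 0.7935 m/s
a_max = ω²A = 11.34²×0.07 = 8.994 m/s²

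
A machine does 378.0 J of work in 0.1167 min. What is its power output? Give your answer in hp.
P = W/t = 378 J / 7.002 s = 53.98 W = 0.07239 hp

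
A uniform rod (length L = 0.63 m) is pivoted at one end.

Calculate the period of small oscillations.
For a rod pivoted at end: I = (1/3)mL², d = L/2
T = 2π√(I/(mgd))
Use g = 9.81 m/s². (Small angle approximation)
I/m = (1/3)L² = 0.1323 m²; d = L/2 = 0.315 m
T = 2π√(I/(mgd)) = 2π√(0.1323/(9.81×0.315)) = 1.3 s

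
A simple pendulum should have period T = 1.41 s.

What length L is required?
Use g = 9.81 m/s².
T = 2π√(L/g) → L = g(T/2π)² = 9.81×(1.41/2π)² = 0.494 m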